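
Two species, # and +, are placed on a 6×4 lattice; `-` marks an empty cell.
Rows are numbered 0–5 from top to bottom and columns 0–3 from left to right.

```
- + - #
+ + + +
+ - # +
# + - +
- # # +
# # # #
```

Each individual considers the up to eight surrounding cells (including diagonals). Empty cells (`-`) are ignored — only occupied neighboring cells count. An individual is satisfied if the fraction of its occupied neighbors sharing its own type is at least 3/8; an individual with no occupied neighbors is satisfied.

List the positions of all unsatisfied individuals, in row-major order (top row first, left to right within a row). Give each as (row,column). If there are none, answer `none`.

(0,3), (2,2), (3,0), (3,1), (4,3)

Row 0: (0,1)+ 3/3 satisfied · (0,3)# 0/2 not
Row 1: (1,0)+ 3/3 satisfied · (1,1)+ 4/5 satisfied · (1,2)+ 4/6 satisfied · (1,3)+ 2/4 satisfied
Row 2: (2,0)+ 3/4 satisfied · (2,2)# 0/6 not · (2,3)+ 3/4 satisfied
Row 3: (3,0)# 1/3 not · (3,1)+ 1/5 not · (3,3)+ 2/4 satisfied
Row 4: (4,1)# 5/6 satisfied · (4,2)# 4/7 satisfied · (4,3)+ 1/4 not
Row 5: (5,0)# 2/2 satisfied · (5,1)# 4/4 satisfied · (5,2)# 4/5 satisfied · (5,3)# 2/3 satisfied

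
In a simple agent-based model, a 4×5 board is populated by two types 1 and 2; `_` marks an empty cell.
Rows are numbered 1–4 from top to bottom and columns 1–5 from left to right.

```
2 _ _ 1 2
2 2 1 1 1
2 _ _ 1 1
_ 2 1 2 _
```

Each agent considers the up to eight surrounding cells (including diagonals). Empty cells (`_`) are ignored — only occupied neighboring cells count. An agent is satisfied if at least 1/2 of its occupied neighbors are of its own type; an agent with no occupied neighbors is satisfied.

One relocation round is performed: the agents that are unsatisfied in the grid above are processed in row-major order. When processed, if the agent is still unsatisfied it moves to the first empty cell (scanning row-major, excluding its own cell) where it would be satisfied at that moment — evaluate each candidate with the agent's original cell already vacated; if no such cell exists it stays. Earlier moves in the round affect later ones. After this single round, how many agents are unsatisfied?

Initially unsatisfied (in order): (1,5), (4,3), (4,4).
  (1,5) → (1,2).
  (4,3) → (1,3).
  (4,4) → (3,2).
Resulting grid:
2 2 1 1 _
2 2 1 1 1
2 2 _ 1 1
_ 2 _ _ _
All satisfied now.

0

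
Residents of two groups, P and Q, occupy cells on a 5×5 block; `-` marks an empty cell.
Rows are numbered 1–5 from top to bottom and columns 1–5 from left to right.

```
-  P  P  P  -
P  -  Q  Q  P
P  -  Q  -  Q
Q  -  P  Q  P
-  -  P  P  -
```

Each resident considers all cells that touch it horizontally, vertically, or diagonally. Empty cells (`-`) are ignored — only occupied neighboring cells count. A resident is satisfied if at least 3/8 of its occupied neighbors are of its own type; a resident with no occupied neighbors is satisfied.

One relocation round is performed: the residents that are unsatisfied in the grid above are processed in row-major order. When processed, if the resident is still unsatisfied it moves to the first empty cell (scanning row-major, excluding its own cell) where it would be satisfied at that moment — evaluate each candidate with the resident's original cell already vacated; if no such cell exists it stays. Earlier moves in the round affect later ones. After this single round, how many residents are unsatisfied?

1

Initially unsatisfied (in order): (2,5), (4,1), (4,4), (4,5).
  (2,5) → (1,1).
  (4,1) → (1,5).
  (4,4) → (2,5).
  (4,5): now satisfied by earlier moves; stays.
Resulting grid:
P P P P Q
P - Q Q Q
P - Q - Q
- - P - P
- - P P -
Unsatisfied now: (1,4).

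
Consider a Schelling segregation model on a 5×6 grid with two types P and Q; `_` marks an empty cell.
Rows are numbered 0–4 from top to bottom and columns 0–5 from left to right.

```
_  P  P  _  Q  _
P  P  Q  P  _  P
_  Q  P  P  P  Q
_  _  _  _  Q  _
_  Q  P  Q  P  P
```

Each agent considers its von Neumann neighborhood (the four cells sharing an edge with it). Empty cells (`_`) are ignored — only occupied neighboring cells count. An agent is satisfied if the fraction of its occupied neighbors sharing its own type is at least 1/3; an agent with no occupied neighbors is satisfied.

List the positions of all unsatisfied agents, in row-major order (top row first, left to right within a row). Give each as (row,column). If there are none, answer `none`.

(1,2), (1,5), (2,1), (2,5), (3,4), (4,1), (4,2), (4,3)

(0,1)P 2/2 satisfied
(0,2)P 1/2 satisfied
(0,4)Q 0/0 satisfied
(1,0)P 1/1 satisfied
(1,1)P 2/4 satisfied
(1,2)Q 0/4 not
(1,3)P 1/2 satisfied
(1,5)P 0/1 not
(2,1)Q 0/2 not
(2,2)P 1/3 satisfied
(2,3)P 3/3 satisfied
(2,4)P 1/3 satisfied
(2,5)Q 0/2 not
(3,4)Q 0/2 not
(4,1)Q 0/1 not
(4,2)P 0/2 not
(4,3)Q 0/2 not
(4,4)P 1/3 satisfied
(4,5)P 1/1 satisfied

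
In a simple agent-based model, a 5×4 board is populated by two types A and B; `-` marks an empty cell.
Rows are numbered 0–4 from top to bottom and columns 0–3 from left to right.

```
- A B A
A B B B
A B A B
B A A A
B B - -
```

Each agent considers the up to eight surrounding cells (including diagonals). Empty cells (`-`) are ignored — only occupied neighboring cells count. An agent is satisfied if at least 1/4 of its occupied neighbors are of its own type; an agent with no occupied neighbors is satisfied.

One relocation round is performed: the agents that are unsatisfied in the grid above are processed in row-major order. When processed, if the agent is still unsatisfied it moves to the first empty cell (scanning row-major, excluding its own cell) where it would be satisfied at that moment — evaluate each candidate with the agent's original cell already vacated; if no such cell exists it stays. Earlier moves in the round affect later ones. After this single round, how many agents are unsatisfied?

0

Initially unsatisfied (in order): (0,3).
  (0,3) → (0,0).
Resulting grid:
A A B -
A B B B
A B A B
B A A A
B B - -
All satisfied now.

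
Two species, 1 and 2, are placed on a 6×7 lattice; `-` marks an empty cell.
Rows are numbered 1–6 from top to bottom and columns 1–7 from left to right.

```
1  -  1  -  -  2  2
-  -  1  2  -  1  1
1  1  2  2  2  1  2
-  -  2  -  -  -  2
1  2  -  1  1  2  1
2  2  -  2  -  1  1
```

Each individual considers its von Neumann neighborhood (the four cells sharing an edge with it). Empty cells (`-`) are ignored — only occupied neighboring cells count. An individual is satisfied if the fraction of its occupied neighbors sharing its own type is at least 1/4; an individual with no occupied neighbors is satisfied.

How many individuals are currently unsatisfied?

(1,1)1 0/0 ✓
(1,3)1 1/1 ✓
(1,6)2 1/2 ✓
(1,7)2 1/2 ✓
(2,3)1 1/3 ✓
(2,4)2 1/2 ✓
(2,6)1 2/3 ✓
(2,7)1 1/3 ✓
(3,1)1 1/1 ✓
(3,2)1 1/2 ✓
(3,3)2 2/4 ✓
(3,4)2 3/3 ✓
(3,5)2 1/2 ✓
(3,6)1 1/3 ✓
(3,7)2 1/3 ✓
(4,3)2 1/1 ✓
(4,7)2 1/2 ✓
(5,1)1 0/2 ✗
(5,2)2 1/2 ✓
(5,4)1 1/2 ✓
(5,5)1 1/2 ✓
(5,6)2 0/3 ✗
(5,7)1 1/3 ✓
(6,1)2 1/2 ✓
(6,2)2 2/2 ✓
(6,4)2 0/1 ✗
(6,6)1 1/2 ✓
(6,7)1 2/2 ✓
Unsatisfied: (5,1), (5,6), (6,4) — 3 in total.

3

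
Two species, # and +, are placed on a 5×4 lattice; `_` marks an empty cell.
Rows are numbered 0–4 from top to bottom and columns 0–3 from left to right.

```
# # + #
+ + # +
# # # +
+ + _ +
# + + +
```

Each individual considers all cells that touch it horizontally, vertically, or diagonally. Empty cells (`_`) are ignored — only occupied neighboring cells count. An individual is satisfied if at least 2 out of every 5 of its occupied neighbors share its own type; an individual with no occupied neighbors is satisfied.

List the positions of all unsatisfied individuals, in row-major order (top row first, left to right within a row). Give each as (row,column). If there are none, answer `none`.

(0,0), (0,3), (1,0), (1,1), (2,0), (2,2), (4,0)

(0,0)# 1/3 not
(0,1)# 2/5 satisfied
(0,2)+ 2/5 satisfied
(0,3)# 1/3 not
(1,0)+ 1/5 not
(1,1)+ 2/8 not
(1,2)# 4/8 satisfied
(1,3)+ 2/5 satisfied
(2,0)# 1/5 not
(2,1)# 3/7 satisfied
(2,2)# 2/7 not
(2,3)+ 2/4 satisfied
(3,0)+ 2/5 satisfied
(3,1)+ 3/7 satisfied
(3,3)+ 3/4 satisfied
(4,0)# 0/3 not
(4,1)+ 3/4 satisfied
(4,2)+ 4/4 satisfied
(4,3)+ 2/2 satisfied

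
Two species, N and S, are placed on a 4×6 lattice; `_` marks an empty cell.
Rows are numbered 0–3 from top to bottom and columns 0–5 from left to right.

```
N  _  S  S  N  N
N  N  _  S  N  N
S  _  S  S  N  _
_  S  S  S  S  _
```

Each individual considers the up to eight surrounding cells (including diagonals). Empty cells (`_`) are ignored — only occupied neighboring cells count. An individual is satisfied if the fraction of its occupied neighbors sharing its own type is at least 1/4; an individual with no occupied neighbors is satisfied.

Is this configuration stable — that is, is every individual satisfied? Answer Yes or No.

(0,0)N 2/2 ✓
(0,2)S 2/3 ✓
(0,3)S 2/4 ✓
(0,4)N 3/5 ✓
(0,5)N 3/3 ✓
(1,0)N 2/3 ✓
(1,1)N 2/5 ✓
(1,3)S 4/7 ✓
(1,4)N 4/7 ✓
(1,5)N 4/4 ✓
(2,0)S 1/3 ✓
(2,2)S 5/6 ✓
(2,3)S 5/7 ✓
(2,4)N 2/6 ✓
(3,1)S 3/3 ✓
(3,2)S 4/4 ✓
(3,3)S 4/5 ✓
(3,4)S 2/3 ✓
All meet the threshold, so the configuration is stable.

Yes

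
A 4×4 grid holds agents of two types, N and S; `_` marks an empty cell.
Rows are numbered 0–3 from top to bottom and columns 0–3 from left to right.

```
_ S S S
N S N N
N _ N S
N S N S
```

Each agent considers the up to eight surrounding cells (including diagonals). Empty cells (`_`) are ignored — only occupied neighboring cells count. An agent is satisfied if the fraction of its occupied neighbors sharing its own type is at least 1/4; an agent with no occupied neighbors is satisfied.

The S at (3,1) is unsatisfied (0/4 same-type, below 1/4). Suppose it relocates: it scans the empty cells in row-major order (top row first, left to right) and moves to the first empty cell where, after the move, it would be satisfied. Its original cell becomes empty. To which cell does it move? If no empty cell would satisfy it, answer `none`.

(0,0)

Vacating (3,1). Empty cells in order:
  (0,0): 2/3 same-type → satisfied — stop here.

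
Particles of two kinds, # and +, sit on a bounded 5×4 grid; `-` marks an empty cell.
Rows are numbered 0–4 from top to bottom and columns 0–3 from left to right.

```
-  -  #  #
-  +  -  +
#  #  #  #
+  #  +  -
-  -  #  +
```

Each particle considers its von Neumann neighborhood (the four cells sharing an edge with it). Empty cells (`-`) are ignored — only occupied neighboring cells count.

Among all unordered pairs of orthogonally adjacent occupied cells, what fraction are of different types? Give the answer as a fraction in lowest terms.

9/14

Scan each occupied cell's neighbors to the right and below so each pair is counted once.
Row 0: #(0,2)–#(0,3)= #(0,3)–+(1,3)≠  → 1/2 unlike.
Row 1: +(1,1)–#(2,1)≠ +(1,3)–#(2,3)≠  → 2/2 unlike.
Row 2: #(2,0)–#(2,1)= #(2,0)–+(3,0)≠ #(2,1)–#(2,2)= #(2,1)–#(3,1)= #(2,2)–#(2,3)= #(2,2)–+(3,2)≠  → 2/6 unlike.
Row 3: +(3,0)–#(3,1)≠ #(3,1)–+(3,2)≠ +(3,2)–#(4,2)≠  → 3/3 unlike.
Row 4: #(4,2)–+(4,3)≠  → 1/1 unlike.
Total adjacent occupied pairs: 14; unlike-type pairs: 9.
9/14 is already in lowest terms.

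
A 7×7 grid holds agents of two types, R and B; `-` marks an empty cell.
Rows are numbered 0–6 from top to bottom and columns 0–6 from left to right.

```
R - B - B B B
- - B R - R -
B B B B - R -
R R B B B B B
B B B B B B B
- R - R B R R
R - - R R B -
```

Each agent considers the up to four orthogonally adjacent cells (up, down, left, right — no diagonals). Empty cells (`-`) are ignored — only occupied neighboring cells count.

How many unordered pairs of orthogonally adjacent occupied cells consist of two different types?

Scan each occupied cell's neighbors to the right and below so each pair is counted once.
From row 0: 1 unlike of 4 pairs (running 1/4).
From row 1: 2 unlike of 4 pairs (running 3/8).
From row 2: 3 unlike of 8 pairs (running 6/16).
From row 3: 3 unlike of 13 pairs (running 9/29).
From row 4: 4 unlike of 11 pairs (running 13/40).
From row 5: 4 unlike of 6 pairs (running 17/46).
From row 6: 1 unlike of 2 pairs (running 18/48).
Total adjacent occupied pairs: 48; unlike-type pairs: 18.

18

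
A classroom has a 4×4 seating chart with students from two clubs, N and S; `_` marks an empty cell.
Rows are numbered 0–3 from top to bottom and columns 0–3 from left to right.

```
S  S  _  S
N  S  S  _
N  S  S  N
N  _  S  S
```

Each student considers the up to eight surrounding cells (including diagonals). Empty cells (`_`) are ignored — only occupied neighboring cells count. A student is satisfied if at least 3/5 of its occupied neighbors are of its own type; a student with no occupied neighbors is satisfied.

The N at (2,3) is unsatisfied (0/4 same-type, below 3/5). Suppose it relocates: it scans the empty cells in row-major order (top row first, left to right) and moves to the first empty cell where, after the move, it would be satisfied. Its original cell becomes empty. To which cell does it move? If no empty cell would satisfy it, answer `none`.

Vacating (2,3). Empty cells in order:
  (0,2): 0/4 same-type → still unsatisfied.
  (1,3): 0/3 same-type → still unsatisfied.
  (3,1): 2/5 same-type → still unsatisfied.

none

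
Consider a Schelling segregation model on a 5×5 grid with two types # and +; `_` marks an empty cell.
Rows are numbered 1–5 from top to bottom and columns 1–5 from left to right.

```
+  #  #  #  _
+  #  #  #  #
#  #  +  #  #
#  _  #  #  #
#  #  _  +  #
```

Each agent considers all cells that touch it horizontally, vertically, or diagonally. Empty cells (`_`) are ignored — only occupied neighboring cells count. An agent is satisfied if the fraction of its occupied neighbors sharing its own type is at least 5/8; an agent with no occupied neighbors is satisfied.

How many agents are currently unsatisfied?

(1,1)+ 1/3 ✗
(1,2)# 3/5 ✗
(1,3)# 5/5 ✓
(1,4)# 4/4 ✓
(2,1)+ 1/5 ✗
(2,2)# 5/8 ✓
(2,3)# 7/8 ✓
(2,4)# 6/7 ✓
(2,5)# 4/4 ✓
(3,1)# 3/4 ✓
(3,2)# 5/7 ✓
(3,3)+ 0/7 ✗
(3,4)# 7/8 ✓
(3,5)# 5/5 ✓
(4,1)# 4/4 ✓
(4,3)# 4/6 ✓
(4,4)# 5/7 ✓
(4,5)# 4/5 ✓
(5,1)# 2/2 ✓
(5,2)# 3/3 ✓
(5,4)+ 0/4 ✗
(5,5)# 2/3 ✓
Unsatisfied: (1,1), (1,2), (2,1), (3,3), (5,4) — 5 in total.

5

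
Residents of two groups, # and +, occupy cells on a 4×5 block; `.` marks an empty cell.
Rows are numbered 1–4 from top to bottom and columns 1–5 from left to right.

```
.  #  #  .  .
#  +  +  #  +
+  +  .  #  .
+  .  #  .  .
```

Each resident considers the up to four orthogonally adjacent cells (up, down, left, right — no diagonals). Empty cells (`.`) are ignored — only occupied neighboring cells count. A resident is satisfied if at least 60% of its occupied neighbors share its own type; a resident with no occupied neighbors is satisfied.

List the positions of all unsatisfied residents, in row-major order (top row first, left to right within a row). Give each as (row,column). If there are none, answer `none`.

(1,2), (1,3), (2,1), (2,2), (2,3), (2,4), (2,5)

(1,2)# 1/2 not
(1,3)# 1/2 not
(2,1)# 0/2 not
(2,2)+ 2/4 not
(2,3)+ 1/3 not
(2,4)# 1/3 not
(2,5)+ 0/1 not
(3,1)+ 2/3 satisfied
(3,2)+ 2/2 satisfied
(3,4)# 1/1 satisfied
(4,1)+ 1/1 satisfied
(4,3)# 0/0 satisfied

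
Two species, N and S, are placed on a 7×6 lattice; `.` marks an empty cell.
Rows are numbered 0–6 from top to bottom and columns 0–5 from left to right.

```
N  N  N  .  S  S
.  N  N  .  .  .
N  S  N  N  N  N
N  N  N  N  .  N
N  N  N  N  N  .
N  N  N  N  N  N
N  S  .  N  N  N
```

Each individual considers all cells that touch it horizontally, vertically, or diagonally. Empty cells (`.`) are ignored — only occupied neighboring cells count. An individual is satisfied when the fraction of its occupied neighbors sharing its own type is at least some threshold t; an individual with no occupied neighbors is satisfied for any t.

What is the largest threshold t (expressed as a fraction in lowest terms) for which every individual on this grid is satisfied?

Row 0: (0,0)N 2/2 · (0,1)N 4/4 · (0,2)N 3/3 · (0,4)S 1/1 · (0,5)S 1/1
Row 1: (1,1)N 6/7 · (1,2)N 5/6
Row 2: (2,0)N 3/4 · (2,1)S 0/7 · (2,2)N 6/7 · (2,3)N 5/5 · (2,4)N 4/4 · (2,5)N 2/2
Row 3: (3,0)N 4/5 · (3,1)N 7/8 · (3,2)N 7/8 · (3,3)N 7/7 · (3,5)N 3/3
Row 4: (4,0)N 5/5 · (4,1)N 8/8 · (4,2)N 8/8 · (4,3)N 7/7 · (4,4)N 6/6
Row 5: (5,0)N 4/5 · (5,1)N 6/7 · (5,2)N 6/7 · (5,3)N 7/7 · (5,4)N 7/7 · (5,5)N 4/4
Row 6: (6,0)N 2/3 · (6,1)S 0/4 · (6,3)N 4/4 · (6,4)N 5/5 · (6,5)N 3/3
The smallest same-type fraction is 0/7 at (2,1), which reduces to 0/1. Any threshold above that leaves this individual unsatisfied.

0/1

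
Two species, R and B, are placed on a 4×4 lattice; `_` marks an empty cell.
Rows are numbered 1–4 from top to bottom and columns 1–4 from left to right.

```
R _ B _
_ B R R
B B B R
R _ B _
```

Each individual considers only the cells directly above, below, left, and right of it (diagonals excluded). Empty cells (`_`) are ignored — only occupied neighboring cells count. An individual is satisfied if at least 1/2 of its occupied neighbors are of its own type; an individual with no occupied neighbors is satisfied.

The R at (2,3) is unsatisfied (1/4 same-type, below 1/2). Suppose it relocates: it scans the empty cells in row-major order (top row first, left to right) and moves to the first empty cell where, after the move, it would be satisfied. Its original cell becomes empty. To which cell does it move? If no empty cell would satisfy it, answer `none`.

Vacating (2,3). Empty cells in order:
  (1,2): 1/3 same-type → still unsatisfied.
  (1,4): 1/2 same-type → satisfied — stop here.

(1,4)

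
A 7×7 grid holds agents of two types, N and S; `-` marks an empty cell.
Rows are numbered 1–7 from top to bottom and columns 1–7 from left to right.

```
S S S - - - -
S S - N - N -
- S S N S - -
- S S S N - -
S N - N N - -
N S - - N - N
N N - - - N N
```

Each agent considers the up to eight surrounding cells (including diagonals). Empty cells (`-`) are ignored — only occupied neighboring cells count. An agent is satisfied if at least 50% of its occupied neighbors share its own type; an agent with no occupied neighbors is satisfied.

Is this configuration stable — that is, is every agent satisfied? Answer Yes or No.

No

(1,1)S 3/3 ok
(1,2)S 4/4 ok
(1,3)S 2/3 ok
(2,1)S 4/4 ok
(2,2)S 6/6 ok
(2,4)N 1/4 unhappy
(2,6)N 0/1 unhappy
(3,2)S 5/5 ok
(3,3)S 5/7 ok
(3,4)N 2/6 unhappy
(3,5)S 1/5 unhappy
(4,2)S 4/5 ok
(4,3)S 4/7 ok
(4,4)S 3/7 unhappy
(4,5)N 3/5 ok
(5,1)S 2/4 ok
(5,2)N 1/5 unhappy
(5,4)N 3/5 ok
(5,5)N 3/4 ok
(6,1)N 3/5 ok
(6,2)S 1/5 unhappy
(6,5)N 3/3 ok
(6,7)N 2/2 ok
(7,1)N 2/3 ok
(7,2)N 2/3 ok
(7,6)N 3/3 ok
(7,7)N 2/2 ok
For instance (2,4) has only 1/4 same-type neighbors, below 1/2.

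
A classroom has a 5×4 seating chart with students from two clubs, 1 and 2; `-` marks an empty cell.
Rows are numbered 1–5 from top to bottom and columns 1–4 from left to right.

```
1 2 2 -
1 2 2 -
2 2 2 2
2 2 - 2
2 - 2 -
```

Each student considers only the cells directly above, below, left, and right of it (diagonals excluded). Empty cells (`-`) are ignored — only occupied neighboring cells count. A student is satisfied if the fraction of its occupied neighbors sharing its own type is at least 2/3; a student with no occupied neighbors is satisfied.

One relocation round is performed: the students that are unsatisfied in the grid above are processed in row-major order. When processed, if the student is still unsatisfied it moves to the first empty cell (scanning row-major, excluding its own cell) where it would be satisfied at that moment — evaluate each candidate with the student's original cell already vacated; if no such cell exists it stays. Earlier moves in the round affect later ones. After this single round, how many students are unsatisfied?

2

Initially unsatisfied (in order): (1,1), (2,1).
  (1,1): no empty cell satisfies it; stays.
  (2,1): no empty cell satisfies it; stays.
Resulting grid:
1 2 2 -
1 2 2 -
2 2 2 2
2 2 - 2
2 - 2 -
Unsatisfied now: (1,1), (2,1).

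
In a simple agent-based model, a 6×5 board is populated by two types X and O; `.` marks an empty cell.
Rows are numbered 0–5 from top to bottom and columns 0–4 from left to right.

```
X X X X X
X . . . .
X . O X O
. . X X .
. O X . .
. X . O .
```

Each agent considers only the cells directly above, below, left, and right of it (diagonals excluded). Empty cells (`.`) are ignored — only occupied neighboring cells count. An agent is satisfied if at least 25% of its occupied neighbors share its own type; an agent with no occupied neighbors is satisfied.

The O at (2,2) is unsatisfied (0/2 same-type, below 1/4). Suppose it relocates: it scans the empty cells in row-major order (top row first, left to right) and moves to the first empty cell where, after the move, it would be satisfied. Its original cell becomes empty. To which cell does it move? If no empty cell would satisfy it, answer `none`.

Vacating (2,2). Empty cells in order:
  (1,1): 0/2 same-type → still unsatisfied.
  (1,2): 0/1 same-type → still unsatisfied.
  (1,3): 0/2 same-type → still unsatisfied.
  (1,4): 1/2 same-type → satisfied — stop here.

(1,4)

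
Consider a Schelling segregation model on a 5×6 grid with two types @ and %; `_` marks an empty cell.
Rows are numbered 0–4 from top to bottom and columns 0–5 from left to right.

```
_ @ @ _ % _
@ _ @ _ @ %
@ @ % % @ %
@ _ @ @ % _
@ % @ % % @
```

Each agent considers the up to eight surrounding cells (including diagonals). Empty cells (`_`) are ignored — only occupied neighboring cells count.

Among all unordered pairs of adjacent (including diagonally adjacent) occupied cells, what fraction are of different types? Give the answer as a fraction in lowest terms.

26/51

Scan each occupied cell's neighbors to the right and below (and the two forward diagonals) so each pair is counted once.
From row 0: 1 unlike of 6 pairs (running 1/6).
From row 1: 6 unlike of 11 pairs (running 7/17).
From row 2: 8 unlike of 16 pairs (running 15/33).
From row 3: 7 unlike of 13 pairs (running 22/46).
From row 4: 4 unlike of 5 pairs (running 26/51).
Total adjacent occupied pairs: 51; unlike-type pairs: 26.
26/51 is already in lowest terms.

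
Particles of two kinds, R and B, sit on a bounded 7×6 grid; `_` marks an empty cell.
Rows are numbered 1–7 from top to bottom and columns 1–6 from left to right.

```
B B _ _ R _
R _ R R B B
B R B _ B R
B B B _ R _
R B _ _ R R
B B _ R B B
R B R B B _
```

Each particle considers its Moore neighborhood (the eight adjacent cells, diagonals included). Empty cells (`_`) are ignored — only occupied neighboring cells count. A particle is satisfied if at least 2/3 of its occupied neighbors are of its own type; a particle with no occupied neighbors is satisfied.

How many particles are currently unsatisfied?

26

(1,1)B 1/2 not
(1,2)B 1/3 not
(1,5)R 1/3 not
(2,1)R 1/4 not
(2,3)R 2/4 not
(2,4)R 2/5 not
(2,5)B 2/5 not
(2,6)B 2/4 not
(3,1)B 2/4 not
(3,2)R 2/7 not
(3,3)B 2/5 not
(3,5)B 2/5 not
(3,6)R 1/4 not
(4,1)B 3/5 not
(4,2)B 5/7 satisfied
(4,3)B 3/4 satisfied
(4,5)R 3/4 satisfied
(5,1)R 0/5 not
(5,2)B 5/6 satisfied
(5,5)R 3/5 not
(5,6)R 2/4 not
(6,1)B 3/5 not
(6,2)B 3/6 not
(6,4)R 2/5 not
(6,5)B 3/6 not
(6,6)B 2/4 not
(7,1)R 0/3 not
(7,2)B 2/4 not
(7,3)R 1/4 not
(7,4)B 2/4 not
(7,5)B 3/4 satisfied
Unsatisfied: (1,1), (1,2), (1,5), (2,1), (2,3), (2,4), (2,5), (2,6), (3,1), (3,2), (3,3), (3,5), (3,6), (4,1), (5,1), (5,5), (5,6), (6,1), (6,2), (6,4), (6,5), (6,6), (7,1), (7,2), (7,3), (7,4) — 26 in total.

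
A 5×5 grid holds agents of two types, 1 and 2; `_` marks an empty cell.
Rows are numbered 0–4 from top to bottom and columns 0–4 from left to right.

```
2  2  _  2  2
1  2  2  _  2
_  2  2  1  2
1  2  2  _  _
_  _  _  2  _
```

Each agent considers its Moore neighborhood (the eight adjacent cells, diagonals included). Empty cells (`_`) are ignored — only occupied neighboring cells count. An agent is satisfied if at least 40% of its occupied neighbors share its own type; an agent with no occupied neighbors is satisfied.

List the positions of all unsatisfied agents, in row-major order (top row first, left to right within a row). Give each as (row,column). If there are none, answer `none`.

Row 0: (0,0)2 2/3 satisfied · (0,1)2 3/4 satisfied · (0,3)2 3/3 satisfied · (0,4)2 2/2 satisfied
Row 1: (1,0)1 0/4 not · (1,1)2 5/6 satisfied · (1,2)2 5/6 satisfied · (1,4)2 3/4 satisfied
Row 2: (2,1)2 5/7 satisfied · (2,2)2 5/6 satisfied · (2,3)1 0/5 not · (2,4)2 1/2 satisfied
Row 3: (3,0)1 0/2 not · (3,1)2 3/4 satisfied · (3,2)2 4/5 satisfied
Row 4: (4,3)2 1/1 satisfied

(1,0), (2,3), (3,0)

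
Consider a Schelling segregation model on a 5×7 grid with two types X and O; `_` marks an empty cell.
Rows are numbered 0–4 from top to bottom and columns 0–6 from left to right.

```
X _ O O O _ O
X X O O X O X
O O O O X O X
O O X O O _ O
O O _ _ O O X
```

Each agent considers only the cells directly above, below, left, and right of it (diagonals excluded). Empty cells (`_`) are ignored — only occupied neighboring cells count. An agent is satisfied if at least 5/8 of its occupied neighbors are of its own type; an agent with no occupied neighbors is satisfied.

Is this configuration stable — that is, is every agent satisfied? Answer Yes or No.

(0,0)X 1/1 satisfied
(0,2)O 2/2 satisfied
(0,3)O 3/3 satisfied
(0,4)O 1/2 not
(0,6)O 0/1 not
(1,0)X 2/3 satisfied
(1,1)X 1/3 not
(1,2)O 3/4 satisfied
(1,3)O 3/4 satisfied
(1,4)X 1/4 not
(1,5)O 1/3 not
(1,6)X 1/3 not
(2,0)O 2/3 satisfied
(2,1)O 3/4 satisfied
(2,2)O 3/4 satisfied
(2,3)O 3/4 satisfied
(2,4)X 1/4 not
(2,5)O 1/3 not
(2,6)X 1/3 not
(3,0)O 3/3 satisfied
(3,1)O 3/4 satisfied
(3,2)X 0/3 not
(3,3)O 2/3 satisfied
(3,4)O 2/3 satisfied
(3,6)O 0/2 not
(4,0)O 2/2 satisfied
(4,1)O 2/2 satisfied
(4,4)O 2/2 satisfied
(4,5)O 1/2 not
(4,6)X 0/2 not
For instance (0,4) has only 1/2 same-type neighbors, below 5/8.

No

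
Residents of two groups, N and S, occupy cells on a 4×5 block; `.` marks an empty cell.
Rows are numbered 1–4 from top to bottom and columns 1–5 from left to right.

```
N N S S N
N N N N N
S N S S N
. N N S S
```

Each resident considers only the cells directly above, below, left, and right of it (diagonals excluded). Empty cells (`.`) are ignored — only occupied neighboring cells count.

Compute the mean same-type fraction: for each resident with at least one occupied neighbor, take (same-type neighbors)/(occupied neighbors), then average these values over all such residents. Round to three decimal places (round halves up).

0.557

(1,1)N 2/2
(1,2)N 2/3
(1,3)S 1/3
(1,4)S 1/3
(1,5)N 1/2
(2,1)N 2/3
(2,2)N 4/4
(2,3)N 2/4
(2,4)N 2/4
(2,5)N 3/3
(3,1)S 0/2
(3,2)N 2/4
(3,3)S 1/4
(3,4)S 2/4
(3,5)N 1/3
(4,2)N 2/2
(4,3)N 1/3
(4,4)S 2/3
(4,5)S 1/2
Sum over 19 residents: 2/2 + 2/3 + 1/3 + 1/3 + 1/2 + 2/3 + 4/4 + 2/4 + 2/4 + 3/3 + 0/2 + 2/4 + 1/4 + 2/4 + 1/3 + 2/2 + 1/3 + 2/3 + 1/2 = 127/12; mean = 127/12 ÷ 19 = 127/228 = 0.557017… → 0.557.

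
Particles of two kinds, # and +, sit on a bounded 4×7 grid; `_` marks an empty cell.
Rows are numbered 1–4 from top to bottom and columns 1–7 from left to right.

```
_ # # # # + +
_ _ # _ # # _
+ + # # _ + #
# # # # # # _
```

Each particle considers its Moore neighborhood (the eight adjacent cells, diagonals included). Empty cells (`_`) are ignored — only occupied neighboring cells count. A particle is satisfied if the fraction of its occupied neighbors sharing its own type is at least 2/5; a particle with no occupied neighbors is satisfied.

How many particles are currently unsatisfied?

Row 1: (1,2)# 2/2 satisfied · (1,3)# 3/3 satisfied · (1,4)# 4/4 satisfied · (1,5)# 3/4 satisfied · (1,6)+ 1/4 not · (1,7)+ 1/2 satisfied
Row 2: (2,3)# 5/6 satisfied · (2,5)# 4/6 satisfied · (2,6)# 3/6 satisfied
Row 3: (3,1)+ 1/3 not · (3,2)+ 1/6 not · (3,3)# 5/6 satisfied · (3,4)# 6/6 satisfied · (3,6)+ 0/5 not · (3,7)# 2/3 satisfied
Row 4: (4,1)# 1/3 not · (4,2)# 3/5 satisfied · (4,3)# 4/5 satisfied · (4,4)# 4/4 satisfied · (4,5)# 3/4 satisfied · (4,6)# 2/3 satisfied
Unsatisfied: (1,6), (3,1), (3,2), (3,6), (4,1) — 5 in total.

5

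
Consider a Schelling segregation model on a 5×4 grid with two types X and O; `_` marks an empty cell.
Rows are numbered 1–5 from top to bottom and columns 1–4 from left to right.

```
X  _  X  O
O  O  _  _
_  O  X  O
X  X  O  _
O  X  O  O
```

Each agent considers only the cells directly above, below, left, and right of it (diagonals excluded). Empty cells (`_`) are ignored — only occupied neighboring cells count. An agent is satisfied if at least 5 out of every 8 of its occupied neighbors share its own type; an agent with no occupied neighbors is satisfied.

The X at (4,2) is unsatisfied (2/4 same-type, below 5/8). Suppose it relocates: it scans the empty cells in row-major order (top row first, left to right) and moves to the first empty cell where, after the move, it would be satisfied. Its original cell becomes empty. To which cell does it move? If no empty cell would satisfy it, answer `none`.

Vacating (4,2). Empty cells in order:
  (1,2): 2/3 same-type → satisfied — stop here.

(1,2)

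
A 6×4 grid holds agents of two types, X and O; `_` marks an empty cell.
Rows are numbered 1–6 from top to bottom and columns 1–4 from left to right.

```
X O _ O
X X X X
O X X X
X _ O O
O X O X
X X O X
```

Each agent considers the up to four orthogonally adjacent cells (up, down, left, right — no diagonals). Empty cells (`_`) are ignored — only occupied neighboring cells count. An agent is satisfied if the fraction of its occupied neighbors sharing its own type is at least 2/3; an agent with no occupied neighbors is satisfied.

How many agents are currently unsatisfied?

Row 1: (1,1)X 1/2 not · (1,2)O 0/2 not · (1,4)O 0/1 not
Row 2: (2,1)X 2/3 satisfied · (2,2)X 3/4 satisfied · (2,3)X 3/3 satisfied · (2,4)X 2/3 satisfied
Row 3: (3,1)O 0/3 not · (3,2)X 2/3 satisfied · (3,3)X 3/4 satisfied · (3,4)X 2/3 satisfied
Row 4: (4,1)X 0/2 not · (4,3)O 2/3 satisfied · (4,4)O 1/3 not
Row 5: (5,1)O 0/3 not · (5,2)X 1/3 not · (5,3)O 2/4 not · (5,4)X 1/3 not
Row 6: (6,1)X 1/2 not · (6,2)X 2/3 satisfied · (6,3)O 1/3 not · (6,4)X 1/2 not
Unsatisfied: (1,1), (1,2), (1,4), (3,1), (4,1), (4,4), (5,1), (5,2), (5,3), (5,4), (6,1), (6,3), (6,4) — 13 in total.

13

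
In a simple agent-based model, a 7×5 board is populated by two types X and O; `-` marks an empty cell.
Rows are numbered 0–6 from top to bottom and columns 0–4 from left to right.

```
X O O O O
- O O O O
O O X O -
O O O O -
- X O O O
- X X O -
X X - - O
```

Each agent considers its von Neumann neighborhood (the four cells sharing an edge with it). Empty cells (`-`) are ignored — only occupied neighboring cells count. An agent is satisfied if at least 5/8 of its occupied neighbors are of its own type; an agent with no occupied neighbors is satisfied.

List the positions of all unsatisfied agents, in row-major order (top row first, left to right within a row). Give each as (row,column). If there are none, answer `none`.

(0,0), (2,2), (4,1), (4,2), (5,2), (5,3)

(0,0)X 0/1 unhappy
(0,1)O 2/3 ok
(0,2)O 3/3 ok
(0,3)O 3/3 ok
(0,4)O 2/2 ok
(1,1)O 3/3 ok
(1,2)O 3/4 ok
(1,3)O 4/4 ok
(1,4)O 2/2 ok
(2,0)O 2/2 ok
(2,1)O 3/4 ok
(2,2)X 0/4 unhappy
(2,3)O 2/3 ok
(3,0)O 2/2 ok
(3,1)O 3/4 ok
(3,2)O 3/4 ok
(3,3)O 3/3 ok
(4,1)X 1/3 unhappy
(4,2)O 2/4 unhappy
(4,3)O 4/4 ok
(4,4)O 1/1 ok
(5,1)X 3/3 ok
(5,2)X 1/3 unhappy
(5,3)O 1/2 unhappy
(6,0)X 1/1 ok
(6,1)X 2/2 ok
(6,4)O 0/0 ok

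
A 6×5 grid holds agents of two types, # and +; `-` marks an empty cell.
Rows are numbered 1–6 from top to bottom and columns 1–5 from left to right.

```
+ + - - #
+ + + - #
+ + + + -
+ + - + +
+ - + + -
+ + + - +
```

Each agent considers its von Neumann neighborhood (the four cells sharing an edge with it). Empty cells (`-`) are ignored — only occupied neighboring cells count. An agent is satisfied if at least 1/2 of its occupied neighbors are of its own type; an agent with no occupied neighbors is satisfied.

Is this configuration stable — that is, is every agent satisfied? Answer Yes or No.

Yes

(1,1)+ 2/2 ok
(1,2)+ 2/2 ok
(1,5)# 1/1 ok
(2,1)+ 3/3 ok
(2,2)+ 4/4 ok
(2,3)+ 2/2 ok
(2,5)# 1/1 ok
(3,1)+ 3/3 ok
(3,2)+ 4/4 ok
(3,3)+ 3/3 ok
(3,4)+ 2/2 ok
(4,1)+ 3/3 ok
(4,2)+ 2/2 ok
(4,4)+ 3/3 ok
(4,5)+ 1/1 ok
(5,1)+ 2/2 ok
(5,3)+ 2/2 ok
(5,4)+ 2/2 ok
(6,1)+ 2/2 ok
(6,2)+ 2/2 ok
(6,3)+ 2/2 ok
(6,5)+ 0/0 ok
All meet the threshold, so the configuration is stable.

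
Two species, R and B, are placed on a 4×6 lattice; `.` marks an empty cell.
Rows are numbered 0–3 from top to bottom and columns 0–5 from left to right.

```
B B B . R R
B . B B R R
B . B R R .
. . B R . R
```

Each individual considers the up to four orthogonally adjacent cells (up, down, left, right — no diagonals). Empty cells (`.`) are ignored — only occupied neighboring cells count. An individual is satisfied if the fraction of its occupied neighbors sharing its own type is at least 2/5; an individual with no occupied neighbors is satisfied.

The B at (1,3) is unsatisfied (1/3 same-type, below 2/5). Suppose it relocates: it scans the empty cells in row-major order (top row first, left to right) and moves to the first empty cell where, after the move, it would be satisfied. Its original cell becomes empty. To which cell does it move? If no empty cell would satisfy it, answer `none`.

(0,3)

Vacating (1,3). Empty cells in order:
  (0,3): 1/2 same-type → satisfied — stop here.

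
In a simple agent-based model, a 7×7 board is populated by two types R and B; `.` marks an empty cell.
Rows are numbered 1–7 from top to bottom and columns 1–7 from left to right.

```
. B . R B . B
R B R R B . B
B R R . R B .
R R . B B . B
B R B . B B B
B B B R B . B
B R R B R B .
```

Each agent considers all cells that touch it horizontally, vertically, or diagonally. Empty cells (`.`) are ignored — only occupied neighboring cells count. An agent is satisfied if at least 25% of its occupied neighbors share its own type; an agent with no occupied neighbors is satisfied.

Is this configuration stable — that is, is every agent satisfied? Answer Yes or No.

Row 1: (1,2)B 1/3 satisfied · (1,4)R 2/4 satisfied · (1,5)B 1/3 satisfied · (1,7)B 1/1 satisfied
Row 2: (2,1)R 1/4 satisfied · (2,2)B 2/6 satisfied · (2,3)R 4/6 satisfied · (2,4)R 4/6 satisfied · (2,5)B 2/5 satisfied · (2,7)B 2/2 satisfied
Row 3: (3,1)B 1/5 not · (3,2)R 5/7 satisfied · (3,3)R 4/6 satisfied · (3,5)R 1/5 not · (3,6)B 4/5 satisfied
Row 4: (4,1)R 3/5 satisfied · (4,2)R 4/7 satisfied · (4,4)B 3/5 satisfied · (4,5)B 4/5 satisfied · (4,7)B 3/3 satisfied
Row 5: (5,1)B 2/5 satisfied · (5,2)R 2/7 satisfied · (5,3)B 3/6 satisfied · (5,5)B 4/5 satisfied · (5,6)B 6/6 satisfied · (5,7)B 3/3 satisfied
Row 6: (6,1)B 3/5 satisfied · (6,2)B 5/8 satisfied · (6,3)B 3/7 satisfied · (6,4)R 2/7 satisfied · (6,5)B 4/6 satisfied · (6,7)B 3/3 satisfied
Row 7: (7,1)B 2/3 satisfied · (7,2)R 1/5 not · (7,3)R 2/5 satisfied · (7,4)B 2/5 satisfied · (7,5)R 1/4 satisfied · (7,6)B 2/3 satisfied
For instance (3,1) has only 1/5 same-type neighbors, below 1/4.

No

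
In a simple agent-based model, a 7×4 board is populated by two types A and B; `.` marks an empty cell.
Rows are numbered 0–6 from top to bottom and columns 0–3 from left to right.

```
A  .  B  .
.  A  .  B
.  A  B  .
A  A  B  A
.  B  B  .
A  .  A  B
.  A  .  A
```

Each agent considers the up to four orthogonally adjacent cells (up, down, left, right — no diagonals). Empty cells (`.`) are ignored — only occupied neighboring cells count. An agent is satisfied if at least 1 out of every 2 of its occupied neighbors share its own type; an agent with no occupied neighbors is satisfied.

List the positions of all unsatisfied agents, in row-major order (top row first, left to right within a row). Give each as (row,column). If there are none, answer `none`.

(3,3), (5,2), (5,3), (6,3)

Row 0: (0,0)A 0/0 ok · (0,2)B 0/0 ok
Row 1: (1,1)A 1/1 ok · (1,3)B 0/0 ok
Row 2: (2,1)A 2/3 ok · (2,2)B 1/2 ok
Row 3: (3,0)A 1/1 ok · (3,1)A 2/4 ok · (3,2)B 2/4 ok · (3,3)A 0/1 unhappy
Row 4: (4,1)B 1/2 ok · (4,2)B 2/3 ok
Row 5: (5,0)A 0/0 ok · (5,2)A 0/2 unhappy · (5,3)B 0/2 unhappy
Row 6: (6,1)A 0/0 ok · (6,3)A 0/1 unhappy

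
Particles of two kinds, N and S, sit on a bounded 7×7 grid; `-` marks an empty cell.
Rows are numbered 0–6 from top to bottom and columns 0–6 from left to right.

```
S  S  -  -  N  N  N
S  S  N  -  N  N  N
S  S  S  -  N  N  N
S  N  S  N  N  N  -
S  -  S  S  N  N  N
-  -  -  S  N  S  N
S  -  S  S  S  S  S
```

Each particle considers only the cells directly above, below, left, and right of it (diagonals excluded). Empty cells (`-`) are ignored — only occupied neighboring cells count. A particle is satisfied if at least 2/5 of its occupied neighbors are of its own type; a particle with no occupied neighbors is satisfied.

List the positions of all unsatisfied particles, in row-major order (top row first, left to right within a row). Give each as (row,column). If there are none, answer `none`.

(0,0)S 2/2 ✓
(0,1)S 2/2 ✓
(0,4)N 2/2 ✓
(0,5)N 3/3 ✓
(0,6)N 2/2 ✓
(1,0)S 3/3 ✓
(1,1)S 3/4 ✓
(1,2)N 0/2 ✗
(1,4)N 3/3 ✓
(1,5)N 4/4 ✓
(1,6)N 3/3 ✓
(2,0)S 3/3 ✓
(2,1)S 3/4 ✓
(2,2)S 2/3 ✓
(2,4)N 3/3 ✓
(2,5)N 4/4 ✓
(2,6)N 2/2 ✓
(3,0)S 2/3 ✓
(3,1)N 0/3 ✗
(3,2)S 2/4 ✓
(3,3)N 1/3 ✗
(3,4)N 4/4 ✓
(3,5)N 3/3 ✓
(4,0)S 1/1 ✓
(4,2)S 2/2 ✓
(4,3)S 2/4 ✓
(4,4)N 3/4 ✓
(4,5)N 3/4 ✓
(4,6)N 2/2 ✓
(5,3)S 2/3 ✓
(5,4)N 1/4 ✗
(5,5)S 1/4 ✗
(5,6)N 1/3 ✗
(6,0)S 0/0 ✓
(6,2)S 1/1 ✓
(6,3)S 3/3 ✓
(6,4)S 2/3 ✓
(6,5)S 3/3 ✓
(6,6)S 1/2 ✓

(1,2), (3,1), (3,3), (5,4), (5,5), (5,6)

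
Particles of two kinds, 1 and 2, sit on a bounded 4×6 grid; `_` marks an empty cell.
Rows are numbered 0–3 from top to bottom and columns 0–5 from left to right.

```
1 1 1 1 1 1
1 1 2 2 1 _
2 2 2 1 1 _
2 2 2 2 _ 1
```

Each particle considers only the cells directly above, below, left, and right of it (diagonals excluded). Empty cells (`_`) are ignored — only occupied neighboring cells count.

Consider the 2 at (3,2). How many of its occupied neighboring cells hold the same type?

Occupied neighbors of (3,2): (2,2)=2, (3,1)=2, (3,3)=2.
Same type (2): 3 of 3.

3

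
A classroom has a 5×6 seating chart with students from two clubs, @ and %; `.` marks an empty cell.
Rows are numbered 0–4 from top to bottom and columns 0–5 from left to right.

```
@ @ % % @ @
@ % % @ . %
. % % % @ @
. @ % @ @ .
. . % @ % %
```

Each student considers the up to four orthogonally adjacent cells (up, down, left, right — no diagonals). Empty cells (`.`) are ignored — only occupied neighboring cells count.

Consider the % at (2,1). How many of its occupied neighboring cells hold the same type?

Occupied neighbors of (2,1): (1,1)=%, (3,1)=@, (2,2)=%.
Same type (%): 2 of 3.

2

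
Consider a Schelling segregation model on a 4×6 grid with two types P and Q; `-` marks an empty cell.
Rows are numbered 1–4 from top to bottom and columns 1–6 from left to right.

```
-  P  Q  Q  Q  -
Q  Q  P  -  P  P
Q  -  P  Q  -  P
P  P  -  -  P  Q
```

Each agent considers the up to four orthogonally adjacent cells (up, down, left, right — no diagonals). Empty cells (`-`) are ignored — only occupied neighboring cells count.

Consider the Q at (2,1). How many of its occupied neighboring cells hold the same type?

2

Occupied neighbors of (2,1): (3,1)=Q, (2,2)=Q.
Same type (Q): 2 of 2.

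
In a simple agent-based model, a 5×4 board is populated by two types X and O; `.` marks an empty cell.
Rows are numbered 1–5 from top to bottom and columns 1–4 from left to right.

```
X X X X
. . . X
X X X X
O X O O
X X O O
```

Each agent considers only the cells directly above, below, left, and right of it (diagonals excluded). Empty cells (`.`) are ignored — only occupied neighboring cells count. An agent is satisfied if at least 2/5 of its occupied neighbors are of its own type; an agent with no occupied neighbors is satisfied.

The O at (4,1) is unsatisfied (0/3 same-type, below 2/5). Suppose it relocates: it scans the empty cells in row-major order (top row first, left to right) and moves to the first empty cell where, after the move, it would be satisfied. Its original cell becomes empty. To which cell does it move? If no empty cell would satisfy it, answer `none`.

none

Vacating (4,1). Empty cells in order:
  (2,1): 0/2 same-type → still unsatisfied.
  (2,2): 0/2 same-type → still unsatisfied.
  (2,3): 0/3 same-type → still unsatisfied.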